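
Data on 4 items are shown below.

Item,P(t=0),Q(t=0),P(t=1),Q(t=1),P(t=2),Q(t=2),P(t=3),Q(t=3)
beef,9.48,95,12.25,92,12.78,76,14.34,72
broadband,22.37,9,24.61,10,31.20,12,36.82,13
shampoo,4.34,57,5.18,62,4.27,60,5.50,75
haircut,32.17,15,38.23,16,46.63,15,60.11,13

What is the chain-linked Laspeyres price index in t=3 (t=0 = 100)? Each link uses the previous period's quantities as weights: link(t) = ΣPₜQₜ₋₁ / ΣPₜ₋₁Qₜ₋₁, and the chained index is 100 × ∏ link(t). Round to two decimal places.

160.09

Link t=0→t=1:
ΣP(t=1)Q(t=0) = 12.25×95 + 24.61×9 + 5.18×57 + 38.23×15 = 1163.75 + 221.49 + 295.26 + 573.45 = 2253.95
ΣP(t=0)Q(t=0) = 9.48×95 + 22.37×9 + 4.34×57 + 32.17×15 = 900.6 + 201.33 + 247.38 + 482.55 = 1831.86
link = 2253.95/1831.86 = 1.230416
Link t=1→t=2:
ΣP(t=2)Q(t=1) = 12.78×92 + 31.20×10 + 4.27×62 + 46.63×16 = 1175.76 + 312 + 264.74 + 746.08 = 2498.58
ΣP(t=1)Q(t=1) = 12.25×92 + 24.61×10 + 5.18×62 + 38.23×16 = 1127 + 246.1 + 321.16 + 611.68 = 2305.94
link = 2498.58/2305.94 = 1.083541
Link t=2→t=3:
ΣP(t=3)Q(t=2) = 14.34×76 + 36.82×12 + 5.50×60 + 60.11×15 = 1089.84 + 441.84 + 330 + 901.65 = 2763.33
ΣP(t=2)Q(t=2) = 12.78×76 + 31.20×12 + 4.27×60 + 46.63×15 = 971.28 + 374.4 + 256.2 + 699.45 = 2301.33
link = 2763.33/2301.33 = 1.200753
Chained index = 100 × 1.230416 × 1.083541 × 1.200753 = 160.0852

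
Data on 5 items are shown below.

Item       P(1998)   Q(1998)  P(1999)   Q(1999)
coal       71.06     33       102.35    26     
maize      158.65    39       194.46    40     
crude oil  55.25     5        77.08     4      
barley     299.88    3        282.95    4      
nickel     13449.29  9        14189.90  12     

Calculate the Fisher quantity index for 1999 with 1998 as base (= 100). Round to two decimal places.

Laspeyres component (base-period weights):
ΣP(1998)Q(1999) = 71.06×26 + 158.65×40 + 55.25×4 + 299.88×4 + 13449.29×12 = 1847.56 + 6346 + 221 + 1199.52 + 161391.48 = 171005.56
ΣP(1998)Q(1998) = 71.06×33 + 158.65×39 + 55.25×5 + 299.88×3 + 13449.29×9 = 2344.98 + 6187.35 + 276.25 + 899.64 + 121043.61 = 130751.83
L = 171005.56 / 130751.83 × 100 = 130.7864
Paasche component (current-period weights):
ΣP(1999)Q(1999) = 102.35×26 + 194.46×40 + 77.08×4 + 282.95×4 + 14189.90×12 = 2661.1 + 7778.4 + 308.32 + 1131.8 + 170278.8 = 182158.42
ΣP(1999)Q(1998) = 102.35×33 + 194.46×39 + 77.08×5 + 282.95×3 + 14189.90×9 = 3377.55 + 7583.94 + 385.4 + 848.85 + 127709.1 = 139904.84
P = 182158.42 / 139904.84 × 100 = 130.2017
Fisher = √(L × P) = √(130.7864 × 130.2017) = 130.4937

130.49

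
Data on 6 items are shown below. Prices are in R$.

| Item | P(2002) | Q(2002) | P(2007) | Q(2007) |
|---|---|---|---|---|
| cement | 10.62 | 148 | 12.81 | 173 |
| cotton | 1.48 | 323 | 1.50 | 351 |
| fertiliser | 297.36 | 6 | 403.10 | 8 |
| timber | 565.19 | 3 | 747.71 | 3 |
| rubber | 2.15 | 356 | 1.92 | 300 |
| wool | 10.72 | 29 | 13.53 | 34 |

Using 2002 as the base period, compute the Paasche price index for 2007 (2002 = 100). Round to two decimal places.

Paasche price index uses current-period quantities as weights.
ΣP(2007)·Q(2007) = 12.81×173 + 1.50×351 + 403.10×8 + 747.71×3 + 1.92×300 + 13.53×34 = 2216.13 + 526.5 + 3224.8 + 2243.13 + 576 + 460.02 = 9246.58
ΣP(2002)·Q(2007) = 10.62×173 + 1.48×351 + 297.36×8 + 565.19×3 + 2.15×300 + 10.72×34 = 1837.26 + 519.48 + 2378.88 + 1695.57 + 645 + 364.48 = 7440.67
Index = 9246.58 / 7440.67 × 100 = 124.2708

124.27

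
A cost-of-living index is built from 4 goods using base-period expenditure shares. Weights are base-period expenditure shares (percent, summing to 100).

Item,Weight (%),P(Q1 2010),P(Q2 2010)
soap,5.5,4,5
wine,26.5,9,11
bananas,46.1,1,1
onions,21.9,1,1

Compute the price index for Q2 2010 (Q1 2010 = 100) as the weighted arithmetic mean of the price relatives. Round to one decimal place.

soap: 5.5 × (5/4) = 5.5 × 1.250000 = 6.8750
wine: 26.5 × (11/9) = 26.5 × 1.222222 = 32.3889
bananas: 46.1 × (1/1) = 46.1 × 1.000000 = 46.1000
onions: 21.9 × (1/1) = 21.9 × 1.000000 = 21.9000
Index = Σ wᵢ·(p₁ᵢ/p₀ᵢ) = 6.8750 + 32.3889 + 46.1000 + 21.9000 = 107.2639

107.3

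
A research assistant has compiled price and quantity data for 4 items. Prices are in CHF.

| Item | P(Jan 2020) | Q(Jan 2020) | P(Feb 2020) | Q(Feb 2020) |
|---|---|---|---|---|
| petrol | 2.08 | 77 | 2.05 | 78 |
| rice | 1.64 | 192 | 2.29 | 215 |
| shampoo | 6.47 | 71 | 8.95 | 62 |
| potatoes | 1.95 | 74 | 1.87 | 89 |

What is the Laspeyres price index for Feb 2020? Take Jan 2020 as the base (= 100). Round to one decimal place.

127.1

Laspeyres price index uses base-period quantities as weights.
ΣP(Feb 2020)·Q(Jan 2020) = 2.05×77 + 2.29×192 + 8.95×71 + 1.87×74 = 157.85 + 439.68 + 635.45 + 138.38 = 1371.36
ΣP(Jan 2020)·Q(Jan 2020) = 2.08×77 + 1.64×192 + 6.47×71 + 1.95×74 = 160.16 + 314.88 + 459.37 + 144.3 = 1078.71
Index = 1371.36 / 1078.71 × 100 = 127.1296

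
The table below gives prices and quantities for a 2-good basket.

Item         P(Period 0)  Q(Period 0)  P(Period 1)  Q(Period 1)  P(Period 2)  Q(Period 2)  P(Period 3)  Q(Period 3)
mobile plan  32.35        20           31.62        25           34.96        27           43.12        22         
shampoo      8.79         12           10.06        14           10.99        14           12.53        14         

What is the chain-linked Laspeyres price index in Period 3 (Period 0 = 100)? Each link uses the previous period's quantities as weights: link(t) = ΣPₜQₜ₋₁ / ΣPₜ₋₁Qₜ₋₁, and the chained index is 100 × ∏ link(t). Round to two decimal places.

Link Period 0→Period 1:
ΣP(Period 1)Q(Period 0) = 31.62×20 + 10.06×12 = 632.4 + 120.72 = 753.12
ΣP(Period 0)Q(Period 0) = 32.35×20 + 8.79×12 = 647 + 105.48 = 752.48
link = 753.12/752.48 = 1.000851
Link Period 1→Period 2:
ΣP(Period 2)Q(Period 1) = 34.96×25 + 10.99×14 = 874 + 153.86 = 1027.86
ΣP(Period 1)Q(Period 1) = 31.62×25 + 10.06×14 = 790.5 + 140.84 = 931.34
link = 1027.86/931.34 = 1.103636
Link Period 2→Period 3:
ΣP(Period 3)Q(Period 2) = 43.12×27 + 12.53×14 = 1164.24 + 175.42 = 1339.66
ΣP(Period 2)Q(Period 2) = 34.96×27 + 10.99×14 = 943.92 + 153.86 = 1097.78
link = 1339.66/1097.78 = 1.220336
Chained index = 100 × 1.000851 × 1.103636 × 1.220336 = 134.7951

134.80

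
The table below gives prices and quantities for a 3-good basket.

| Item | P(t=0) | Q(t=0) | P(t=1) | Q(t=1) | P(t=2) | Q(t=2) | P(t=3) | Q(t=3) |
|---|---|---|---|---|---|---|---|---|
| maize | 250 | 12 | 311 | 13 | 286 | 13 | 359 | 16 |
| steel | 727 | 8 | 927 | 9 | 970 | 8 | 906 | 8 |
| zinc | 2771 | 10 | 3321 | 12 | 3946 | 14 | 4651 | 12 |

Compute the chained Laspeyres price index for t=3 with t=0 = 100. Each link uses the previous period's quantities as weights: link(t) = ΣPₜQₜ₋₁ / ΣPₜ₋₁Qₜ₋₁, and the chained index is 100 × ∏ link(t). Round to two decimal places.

160.50

Link t=0→t=1:
ΣP(t=1)Q(t=0) = 311×12 + 927×8 + 3321×10 = 3732 + 7416 + 33210 = 44358
ΣP(t=0)Q(t=0) = 250×12 + 727×8 + 2771×10 = 3000 + 5816 + 27710 = 36526
link = 44358/36526 = 1.214423
Link t=1→t=2:
ΣP(t=2)Q(t=1) = 286×13 + 970×9 + 3946×12 = 3718 + 8730 + 47352 = 59800
ΣP(t=1)Q(t=1) = 311×13 + 927×9 + 3321×12 = 4043 + 8343 + 39852 = 52238
link = 59800/52238 = 1.144761
Link t=2→t=3:
ΣP(t=3)Q(t=2) = 359×13 + 906×8 + 4651×14 = 4667 + 7248 + 65114 = 77029
ΣP(t=2)Q(t=2) = 286×13 + 970×8 + 3946×14 = 3718 + 7760 + 55244 = 66722
link = 77029/66722 = 1.154477
Chained index = 100 × 1.214423 × 1.144761 × 1.154477 = 160.4980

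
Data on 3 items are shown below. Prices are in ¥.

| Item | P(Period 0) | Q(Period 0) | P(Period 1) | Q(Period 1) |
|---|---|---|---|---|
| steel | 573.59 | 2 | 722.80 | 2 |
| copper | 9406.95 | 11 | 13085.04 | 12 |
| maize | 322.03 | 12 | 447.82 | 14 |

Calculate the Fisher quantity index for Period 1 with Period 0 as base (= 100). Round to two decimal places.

109.27

Laspeyres component (base-period weights):
ΣP(Period 0)Q(Period 1) = 573.59×2 + 9406.95×12 + 322.03×14 = 1147.18 + 112883.4 + 4508.42 = 118539
ΣP(Period 0)Q(Period 0) = 573.59×2 + 9406.95×11 + 322.03×12 = 1147.18 + 103476.45 + 3864.36 = 108487.99
L = 118539 / 108487.99 × 100 = 109.2646
Paasche component (current-period weights):
ΣP(Period 1)Q(Period 1) = 722.80×2 + 13085.04×12 + 447.82×14 = 1445.6 + 157020.48 + 6269.48 = 164735.56
ΣP(Period 1)Q(Period 0) = 722.80×2 + 13085.04×11 + 447.82×12 = 1445.6 + 143935.44 + 5373.84 = 150754.88
P = 164735.56 / 150754.88 × 100 = 109.2738
Fisher = √(L × P) = √(109.2646 × 109.2738) = 109.2692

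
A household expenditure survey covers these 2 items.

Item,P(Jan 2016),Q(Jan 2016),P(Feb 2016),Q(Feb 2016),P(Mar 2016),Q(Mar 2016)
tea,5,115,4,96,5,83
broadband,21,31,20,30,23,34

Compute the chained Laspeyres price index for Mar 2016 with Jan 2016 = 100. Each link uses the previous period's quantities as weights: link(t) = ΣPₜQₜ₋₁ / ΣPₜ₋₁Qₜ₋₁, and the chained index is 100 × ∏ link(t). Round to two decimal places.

104.74

Link Jan 2016→Feb 2016:
ΣP(Feb 2016)Q(Jan 2016) = 4×115 + 20×31 = 460 + 620 = 1080
ΣP(Jan 2016)Q(Jan 2016) = 5×115 + 21×31 = 575 + 651 = 1226
link = 1080/1226 = 0.880914
Link Feb 2016→Mar 2016:
ΣP(Mar 2016)Q(Feb 2016) = 5×96 + 23×30 = 480 + 690 = 1170
ΣP(Feb 2016)Q(Feb 2016) = 4×96 + 20×30 = 384 + 600 = 984
link = 1170/984 = 1.189024
Chained index = 100 × 0.880914 × 1.189024 = 104.7428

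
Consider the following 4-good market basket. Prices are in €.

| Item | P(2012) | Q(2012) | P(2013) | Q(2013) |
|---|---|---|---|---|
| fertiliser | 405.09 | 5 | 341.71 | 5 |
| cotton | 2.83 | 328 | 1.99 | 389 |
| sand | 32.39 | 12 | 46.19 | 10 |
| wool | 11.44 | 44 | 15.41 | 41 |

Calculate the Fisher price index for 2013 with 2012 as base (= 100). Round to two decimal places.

Laspeyres component (base-period weights):
ΣP(2013)Q(2012) = 341.71×5 + 1.99×328 + 46.19×12 + 15.41×44 = 1708.55 + 652.72 + 554.28 + 678.04 = 3593.59
ΣP(2012)Q(2012) = 405.09×5 + 2.83×328 + 32.39×12 + 11.44×44 = 2025.45 + 928.24 + 388.68 + 503.36 = 3845.73
L = 3593.59 / 3845.73 × 100 = 93.4436
Paasche component (current-period weights):
ΣP(2013)Q(2013) = 341.71×5 + 1.99×389 + 46.19×10 + 15.41×41 = 1708.55 + 774.11 + 461.9 + 631.81 = 3576.37
ΣP(2012)Q(2013) = 405.09×5 + 2.83×389 + 32.39×10 + 11.44×41 = 2025.45 + 1100.87 + 323.9 + 469.04 = 3919.26
P = 3576.37 / 3919.26 × 100 = 91.2512
Fisher = √(L × P) = √(93.4436 × 91.2512) = 92.3409

92.34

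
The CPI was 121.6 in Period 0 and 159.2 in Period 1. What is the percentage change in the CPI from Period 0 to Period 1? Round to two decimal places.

30.92%

Change = (159.2 − 121.6) / 121.6 × 100
       = 37.6 / 121.6 × 100 = 30.9211%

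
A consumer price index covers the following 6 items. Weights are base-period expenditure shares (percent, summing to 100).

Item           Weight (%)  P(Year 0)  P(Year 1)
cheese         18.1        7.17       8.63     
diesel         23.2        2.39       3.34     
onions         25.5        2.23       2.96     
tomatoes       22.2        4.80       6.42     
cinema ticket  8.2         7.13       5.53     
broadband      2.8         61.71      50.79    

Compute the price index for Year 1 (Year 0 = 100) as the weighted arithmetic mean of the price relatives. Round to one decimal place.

126.4

cheese: 18.1 × (8.63/7.17) = 18.1 × 1.203626 = 21.7856
diesel: 23.2 × (3.34/2.39) = 23.2 × 1.397490 = 32.4218
onions: 25.5 × (2.96/2.23) = 25.5 × 1.327354 = 33.8475
tomatoes: 22.2 × (6.42/4.80) = 22.2 × 1.337500 = 29.6925
cinema ticket: 8.2 × (5.53/7.13) = 8.2 × 0.775596 = 6.3599
broadband: 2.8 × (50.79/61.71) = 2.8 × 0.823043 = 2.3045
Index = Σ wᵢ·(p₁ᵢ/p₀ᵢ) = 21.7856 + 32.4218 + 33.8475 + 29.6925 + 6.3599 + 2.3045 = 126.4118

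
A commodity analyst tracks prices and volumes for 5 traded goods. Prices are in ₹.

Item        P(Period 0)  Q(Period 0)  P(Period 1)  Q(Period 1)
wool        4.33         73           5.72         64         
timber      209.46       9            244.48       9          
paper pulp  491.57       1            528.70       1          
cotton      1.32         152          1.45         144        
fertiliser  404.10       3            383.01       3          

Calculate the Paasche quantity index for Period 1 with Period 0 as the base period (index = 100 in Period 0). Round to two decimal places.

98.60

Paasche quantity index uses current-period prices as weights.
ΣP(Period 1)·Q(Period 1) = 5.72×64 + 244.48×9 + 528.70×1 + 1.45×144 + 383.01×3 = 366.08 + 2200.32 + 528.7 + 208.8 + 1149.03 = 4452.93
ΣP(Period 1)·Q(Period 0) = 5.72×73 + 244.48×9 + 528.70×1 + 1.45×152 + 383.01×3 = 417.56 + 2200.32 + 528.7 + 220.4 + 1149.03 = 4516.01
Index = 4452.93 / 4516.01 × 100 = 98.6032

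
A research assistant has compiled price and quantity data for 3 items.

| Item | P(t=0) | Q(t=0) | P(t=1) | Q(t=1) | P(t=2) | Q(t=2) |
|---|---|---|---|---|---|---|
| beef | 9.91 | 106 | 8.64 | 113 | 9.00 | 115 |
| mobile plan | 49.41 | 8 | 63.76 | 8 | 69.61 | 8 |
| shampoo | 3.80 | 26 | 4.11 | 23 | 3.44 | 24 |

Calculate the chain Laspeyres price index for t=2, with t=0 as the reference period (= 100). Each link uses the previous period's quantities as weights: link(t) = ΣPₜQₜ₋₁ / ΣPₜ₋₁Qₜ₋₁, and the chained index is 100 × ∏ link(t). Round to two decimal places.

Link t=0→t=1:
ΣP(t=1)Q(t=0) = 8.64×106 + 63.76×8 + 4.11×26 = 915.84 + 510.08 + 106.86 = 1532.78
ΣP(t=0)Q(t=0) = 9.91×106 + 49.41×8 + 3.80×26 = 1050.46 + 395.28 + 98.8 = 1544.54
link = 1532.78/1544.54 = 0.992386
Link t=1→t=2:
ΣP(t=2)Q(t=1) = 9.00×113 + 69.61×8 + 3.44×23 = 1017 + 556.88 + 79.12 = 1653
ΣP(t=1)Q(t=1) = 8.64×113 + 63.76×8 + 4.11×23 = 976.32 + 510.08 + 94.53 = 1580.93
link = 1653/1580.93 = 1.045587
Chained index = 100 × 0.992386 × 1.045587 = 103.7626

103.76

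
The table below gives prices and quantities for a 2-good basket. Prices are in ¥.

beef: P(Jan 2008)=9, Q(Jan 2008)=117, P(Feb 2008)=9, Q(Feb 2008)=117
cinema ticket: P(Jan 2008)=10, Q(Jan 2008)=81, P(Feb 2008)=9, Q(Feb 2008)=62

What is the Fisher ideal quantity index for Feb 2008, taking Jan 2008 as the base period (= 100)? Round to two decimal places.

Laspeyres component (base-period weights):
ΣP(Jan 2008)Q(Feb 2008) = 9×117 + 10×62 = 1053 + 620 = 1673
ΣP(Jan 2008)Q(Jan 2008) = 9×117 + 10×81 = 1053 + 810 = 1863
L = 1673 / 1863 × 100 = 89.8014
Paasche component (current-period weights):
ΣP(Feb 2008)Q(Feb 2008) = 9×117 + 9×62 = 1053 + 558 = 1611
ΣP(Feb 2008)Q(Jan 2008) = 9×117 + 9×81 = 1053 + 729 = 1782
P = 1611 / 1782 × 100 = 90.4040
Fisher = √(L × P) = √(89.8014 × 90.4040) = 90.1022

90.10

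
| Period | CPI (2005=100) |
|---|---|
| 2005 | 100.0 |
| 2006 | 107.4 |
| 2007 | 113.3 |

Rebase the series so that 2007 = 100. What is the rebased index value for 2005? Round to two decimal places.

Rebased(2005) = 100.0 / 113.3 × 100 = 88.2613

88.26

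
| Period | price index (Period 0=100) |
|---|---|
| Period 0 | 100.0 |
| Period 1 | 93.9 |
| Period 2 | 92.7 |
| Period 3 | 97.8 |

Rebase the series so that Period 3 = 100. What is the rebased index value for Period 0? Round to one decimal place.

Rebased(Period 0) = 100.0 / 97.8 × 100 = 102.2495

102.2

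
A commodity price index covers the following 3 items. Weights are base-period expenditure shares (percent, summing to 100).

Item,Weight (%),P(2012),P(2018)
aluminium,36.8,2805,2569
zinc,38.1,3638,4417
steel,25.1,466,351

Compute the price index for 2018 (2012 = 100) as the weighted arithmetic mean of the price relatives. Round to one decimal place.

aluminium: 36.8 × (2569/2805) = 36.8 × 0.915865 = 33.7038
zinc: 38.1 × (4417/3638) = 38.1 × 1.214129 = 46.2583
steel: 25.1 × (351/466) = 25.1 × 0.753219 = 18.9058
Index = Σ wᵢ·(p₁ᵢ/p₀ᵢ) = 33.7038 + 46.2583 + 18.9058 = 98.8679

98.9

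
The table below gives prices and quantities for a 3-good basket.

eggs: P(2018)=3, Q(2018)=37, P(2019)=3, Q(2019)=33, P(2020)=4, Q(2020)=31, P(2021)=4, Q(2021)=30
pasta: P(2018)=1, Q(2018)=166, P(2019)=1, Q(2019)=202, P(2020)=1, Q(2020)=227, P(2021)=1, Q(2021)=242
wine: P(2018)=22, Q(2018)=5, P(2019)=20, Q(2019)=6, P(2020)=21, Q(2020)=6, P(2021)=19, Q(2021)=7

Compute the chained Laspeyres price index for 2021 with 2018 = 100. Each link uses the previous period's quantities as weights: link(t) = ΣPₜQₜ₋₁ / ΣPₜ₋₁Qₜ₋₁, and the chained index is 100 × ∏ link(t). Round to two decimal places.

103.76

Link 2018→2019:
ΣP(2019)Q(2018) = 3×37 + 1×166 + 20×5 = 111 + 166 + 100 = 377
ΣP(2018)Q(2018) = 3×37 + 1×166 + 22×5 = 111 + 166 + 110 = 387
link = 377/387 = 0.974160
Link 2019→2020:
ΣP(2020)Q(2019) = 4×33 + 1×202 + 21×6 = 132 + 202 + 126 = 460
ΣP(2019)Q(2019) = 3×33 + 1×202 + 20×6 = 99 + 202 + 120 = 421
link = 460/421 = 1.092637
Link 2020→2021:
ΣP(2021)Q(2020) = 4×31 + 1×227 + 19×6 = 124 + 227 + 114 = 465
ΣP(2020)Q(2020) = 4×31 + 1×227 + 21×6 = 124 + 227 + 126 = 477
link = 465/477 = 0.974843
Chained index = 100 × 0.974160 × 1.092637 × 0.974843 = 103.7626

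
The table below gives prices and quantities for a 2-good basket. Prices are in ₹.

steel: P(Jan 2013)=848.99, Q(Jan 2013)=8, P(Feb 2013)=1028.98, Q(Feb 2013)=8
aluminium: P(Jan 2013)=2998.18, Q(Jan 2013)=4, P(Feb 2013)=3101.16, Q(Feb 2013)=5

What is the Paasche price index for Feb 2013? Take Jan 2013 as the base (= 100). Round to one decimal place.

Paasche price index uses current-period quantities as weights.
ΣP(Feb 2013)·Q(Feb 2013) = 1028.98×8 + 3101.16×5 = 8231.84 + 15505.8 = 23737.64
ΣP(Jan 2013)·Q(Feb 2013) = 848.99×8 + 2998.18×5 = 6791.92 + 14990.9 = 21782.82
Index = 23737.64 / 21782.82 × 100 = 108.9741

109.0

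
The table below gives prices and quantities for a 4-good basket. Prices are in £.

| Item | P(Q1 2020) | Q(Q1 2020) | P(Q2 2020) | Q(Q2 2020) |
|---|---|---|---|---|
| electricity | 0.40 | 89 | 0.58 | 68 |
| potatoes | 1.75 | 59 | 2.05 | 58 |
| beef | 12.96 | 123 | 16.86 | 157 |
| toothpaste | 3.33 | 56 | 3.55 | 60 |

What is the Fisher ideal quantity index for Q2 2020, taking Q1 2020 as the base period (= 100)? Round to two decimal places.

Laspeyres component (base-period weights):
ΣP(Q1 2020)Q(Q2 2020) = 0.40×68 + 1.75×58 + 12.96×157 + 3.33×60 = 27.2 + 101.5 + 2034.72 + 199.8 = 2363.22
ΣP(Q1 2020)Q(Q1 2020) = 0.40×89 + 1.75×59 + 12.96×123 + 3.33×56 = 35.6 + 103.25 + 1594.08 + 186.48 = 1919.41
L = 2363.22 / 1919.41 × 100 = 123.1222
Paasche component (current-period weights):
ΣP(Q2 2020)Q(Q2 2020) = 0.58×68 + 2.05×58 + 16.86×157 + 3.55×60 = 39.44 + 118.9 + 2647.02 + 213 = 3018.36
ΣP(Q2 2020)Q(Q1 2020) = 0.58×89 + 2.05×59 + 16.86×123 + 3.55×56 = 51.62 + 120.95 + 2073.78 + 198.8 = 2445.15
P = 3018.36 / 2445.15 × 100 = 123.4427
Fisher = √(L × P) = √(123.1222 × 123.4427) = 123.2824

123.28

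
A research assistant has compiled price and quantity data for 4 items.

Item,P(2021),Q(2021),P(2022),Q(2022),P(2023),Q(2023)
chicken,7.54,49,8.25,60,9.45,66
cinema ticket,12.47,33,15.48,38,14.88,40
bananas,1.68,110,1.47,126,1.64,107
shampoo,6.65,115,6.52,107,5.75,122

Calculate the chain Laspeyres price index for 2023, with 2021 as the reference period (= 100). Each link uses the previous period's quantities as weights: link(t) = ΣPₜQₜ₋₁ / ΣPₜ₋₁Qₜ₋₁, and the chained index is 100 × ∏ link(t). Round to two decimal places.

Link 2021→2022:
ΣP(2022)Q(2021) = 8.25×49 + 15.48×33 + 1.47×110 + 6.52×115 = 404.25 + 510.84 + 161.7 + 749.8 = 1826.59
ΣP(2021)Q(2021) = 7.54×49 + 12.47×33 + 1.68×110 + 6.65×115 = 369.46 + 411.51 + 184.8 + 764.75 = 1730.52
link = 1826.59/1730.52 = 1.055515
Link 2022→2023:
ΣP(2023)Q(2022) = 9.45×60 + 14.88×38 + 1.64×126 + 5.75×107 = 567 + 565.44 + 206.64 + 615.25 = 1954.33
ΣP(2022)Q(2022) = 8.25×60 + 15.48×38 + 1.47×126 + 6.52×107 = 495 + 588.24 + 185.22 + 697.64 = 1966.1
link = 1954.33/1966.1 = 0.994014
Chained index = 100 × 1.055515 × 0.994014 = 104.9196

104.92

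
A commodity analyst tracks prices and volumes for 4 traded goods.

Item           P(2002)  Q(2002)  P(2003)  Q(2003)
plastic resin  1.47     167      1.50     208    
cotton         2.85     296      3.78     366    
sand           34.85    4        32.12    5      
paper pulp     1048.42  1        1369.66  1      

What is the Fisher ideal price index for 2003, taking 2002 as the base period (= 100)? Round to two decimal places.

Laspeyres component (base-period weights):
ΣP(2003)Q(2002) = 1.50×167 + 3.78×296 + 32.12×4 + 1369.66×1 = 250.5 + 1118.88 + 128.48 + 1369.66 = 2867.52
ΣP(2002)Q(2002) = 1.47×167 + 2.85×296 + 34.85×4 + 1048.42×1 = 245.49 + 843.6 + 139.4 + 1048.42 = 2276.91
L = 2867.52 / 2276.91 × 100 = 125.9391
Paasche component (current-period weights):
ΣP(2003)Q(2003) = 1.50×208 + 3.78×366 + 32.12×5 + 1369.66×1 = 312 + 1383.48 + 160.6 + 1369.66 = 3225.74
ΣP(2002)Q(2003) = 1.47×208 + 2.85×366 + 34.85×5 + 1048.42×1 = 305.76 + 1043.1 + 174.25 + 1048.42 = 2571.53
P = 3225.74 / 2571.53 × 100 = 125.4405
Fisher = √(L × P) = √(125.9391 × 125.4405) = 125.6896

125.69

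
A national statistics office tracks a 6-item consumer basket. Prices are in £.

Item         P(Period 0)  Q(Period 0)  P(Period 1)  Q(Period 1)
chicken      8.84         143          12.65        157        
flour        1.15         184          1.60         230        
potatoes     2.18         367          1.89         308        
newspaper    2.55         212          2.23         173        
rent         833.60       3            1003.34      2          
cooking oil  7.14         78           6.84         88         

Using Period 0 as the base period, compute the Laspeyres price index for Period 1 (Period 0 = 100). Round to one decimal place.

116.0

Laspeyres price index uses base-period quantities as weights.
ΣP(Period 1)·Q(Period 0) = 12.65×143 + 1.60×184 + 1.89×367 + 2.23×212 + 1003.34×3 + 6.84×78 = 1808.95 + 294.4 + 693.63 + 472.76 + 3010.02 + 533.52 = 6813.28
ΣP(Period 0)·Q(Period 0) = 8.84×143 + 1.15×184 + 2.18×367 + 2.55×212 + 833.60×3 + 7.14×78 = 1264.12 + 211.6 + 800.06 + 540.6 + 2500.8 + 556.92 = 5874.1
Index = 6813.28 / 5874.1 × 100 = 115.9885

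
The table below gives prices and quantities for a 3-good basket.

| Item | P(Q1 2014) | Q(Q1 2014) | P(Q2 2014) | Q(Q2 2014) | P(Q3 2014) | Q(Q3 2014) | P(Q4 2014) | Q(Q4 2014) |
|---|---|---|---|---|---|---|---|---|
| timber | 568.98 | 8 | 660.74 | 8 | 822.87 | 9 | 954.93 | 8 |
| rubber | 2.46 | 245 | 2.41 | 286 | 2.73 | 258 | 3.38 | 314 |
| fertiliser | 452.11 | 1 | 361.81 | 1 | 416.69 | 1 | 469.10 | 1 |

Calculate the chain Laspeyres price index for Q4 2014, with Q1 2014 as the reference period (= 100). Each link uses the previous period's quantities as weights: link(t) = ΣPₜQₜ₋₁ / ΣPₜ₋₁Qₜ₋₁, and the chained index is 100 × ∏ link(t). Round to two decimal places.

159.18

Link Q1 2014→Q2 2014:
ΣP(Q2 2014)Q(Q1 2014) = 660.74×8 + 2.41×245 + 361.81×1 = 5285.92 + 590.45 + 361.81 = 6238.18
ΣP(Q1 2014)Q(Q1 2014) = 568.98×8 + 2.46×245 + 452.11×1 = 4551.84 + 602.7 + 452.11 = 5606.65
link = 6238.18/5606.65 = 1.112639
Link Q2 2014→Q3 2014:
ΣP(Q3 2014)Q(Q2 2014) = 822.87×8 + 2.73×286 + 416.69×1 = 6582.96 + 780.78 + 416.69 = 7780.43
ΣP(Q2 2014)Q(Q2 2014) = 660.74×8 + 2.41×286 + 361.81×1 = 5285.92 + 689.26 + 361.81 = 6336.99
link = 7780.43/6336.99 = 1.227780
Link Q3 2014→Q4 2014:
ΣP(Q4 2014)Q(Q3 2014) = 954.93×9 + 3.38×258 + 469.10×1 = 8594.37 + 872.04 + 469.1 = 9935.51
ΣP(Q3 2014)Q(Q3 2014) = 822.87×9 + 2.73×258 + 416.69×1 = 7405.83 + 704.34 + 416.69 = 8526.86
link = 9935.51/8526.86 = 1.165201
Chained index = 100 × 1.112639 × 1.227780 × 1.165201 = 159.1754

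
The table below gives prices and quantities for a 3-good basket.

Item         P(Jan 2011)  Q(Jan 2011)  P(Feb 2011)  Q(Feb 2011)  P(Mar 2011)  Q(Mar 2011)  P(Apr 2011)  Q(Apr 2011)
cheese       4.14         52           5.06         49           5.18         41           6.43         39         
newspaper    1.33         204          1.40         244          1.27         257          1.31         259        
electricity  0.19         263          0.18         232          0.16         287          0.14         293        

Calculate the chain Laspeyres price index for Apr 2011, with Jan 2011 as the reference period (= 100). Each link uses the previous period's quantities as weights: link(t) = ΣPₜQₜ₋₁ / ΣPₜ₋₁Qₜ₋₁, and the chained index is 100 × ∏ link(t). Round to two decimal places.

115.81

Link Jan 2011→Feb 2011:
ΣP(Feb 2011)Q(Jan 2011) = 5.06×52 + 1.40×204 + 0.18×263 = 263.12 + 285.6 + 47.34 = 596.06
ΣP(Jan 2011)Q(Jan 2011) = 4.14×52 + 1.33×204 + 0.19×263 = 215.28 + 271.32 + 49.97 = 536.57
link = 596.06/536.57 = 1.110871
Link Feb 2011→Mar 2011:
ΣP(Mar 2011)Q(Feb 2011) = 5.18×49 + 1.27×244 + 0.16×232 = 253.82 + 309.88 + 37.12 = 600.82
ΣP(Feb 2011)Q(Feb 2011) = 5.06×49 + 1.40×244 + 0.18×232 = 247.94 + 341.6 + 41.76 = 631.3
link = 600.82/631.3 = 0.951719
Link Mar 2011→Apr 2011:
ΣP(Apr 2011)Q(Mar 2011) = 6.43×41 + 1.31×257 + 0.14×287 = 263.63 + 336.67 + 40.18 = 640.48
ΣP(Mar 2011)Q(Mar 2011) = 5.18×41 + 1.27×257 + 0.16×287 = 212.38 + 326.39 + 45.92 = 584.69
link = 640.48/584.69 = 1.095418
Chained index = 100 × 1.110871 × 0.951719 × 1.095418 = 115.8116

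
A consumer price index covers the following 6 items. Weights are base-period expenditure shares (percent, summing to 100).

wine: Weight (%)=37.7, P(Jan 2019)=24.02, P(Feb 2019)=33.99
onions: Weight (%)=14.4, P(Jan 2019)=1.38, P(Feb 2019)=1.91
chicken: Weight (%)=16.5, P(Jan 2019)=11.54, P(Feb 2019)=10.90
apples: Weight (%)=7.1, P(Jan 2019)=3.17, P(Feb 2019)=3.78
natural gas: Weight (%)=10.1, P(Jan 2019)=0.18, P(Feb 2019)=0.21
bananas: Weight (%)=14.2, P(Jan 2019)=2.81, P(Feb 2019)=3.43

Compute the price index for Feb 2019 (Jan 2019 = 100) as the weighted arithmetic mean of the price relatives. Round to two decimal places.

wine: 37.7 × (33.99/24.02) = 37.7 × 1.415071 = 53.3482
onions: 14.4 × (1.91/1.38) = 14.4 × 1.384058 = 19.9304
chicken: 16.5 × (10.90/11.54) = 16.5 × 0.944541 = 15.5849
apples: 7.1 × (3.78/3.17) = 7.1 × 1.192429 = 8.4662
natural gas: 10.1 × (0.21/0.18) = 10.1 × 1.166667 = 11.7833
bananas: 14.2 × (3.43/2.81) = 14.2 × 1.220641 = 17.3331
Index = Σ wᵢ·(p₁ᵢ/p₀ᵢ) = 53.3482 + 19.9304 + 15.5849 + 8.4662 + 11.7833 + 17.3331 = 126.4462

126.45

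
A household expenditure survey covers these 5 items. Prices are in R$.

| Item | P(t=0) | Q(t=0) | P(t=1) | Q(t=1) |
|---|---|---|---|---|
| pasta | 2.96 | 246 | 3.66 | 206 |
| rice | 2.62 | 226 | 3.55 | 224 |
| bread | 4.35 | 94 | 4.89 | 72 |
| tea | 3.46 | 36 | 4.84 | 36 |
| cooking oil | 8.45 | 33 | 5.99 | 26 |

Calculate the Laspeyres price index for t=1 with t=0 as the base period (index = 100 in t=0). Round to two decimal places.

118.83

Laspeyres price index uses base-period quantities as weights.
ΣP(t=1)·Q(t=0) = 3.66×246 + 3.55×226 + 4.89×94 + 4.84×36 + 5.99×33 = 900.36 + 802.3 + 459.66 + 174.24 + 197.67 = 2534.23
ΣP(t=0)·Q(t=0) = 2.96×246 + 2.62×226 + 4.35×94 + 3.46×36 + 8.45×33 = 728.16 + 592.12 + 408.9 + 124.56 + 278.85 = 2132.59
Index = 2534.23 / 2132.59 × 100 = 118.8334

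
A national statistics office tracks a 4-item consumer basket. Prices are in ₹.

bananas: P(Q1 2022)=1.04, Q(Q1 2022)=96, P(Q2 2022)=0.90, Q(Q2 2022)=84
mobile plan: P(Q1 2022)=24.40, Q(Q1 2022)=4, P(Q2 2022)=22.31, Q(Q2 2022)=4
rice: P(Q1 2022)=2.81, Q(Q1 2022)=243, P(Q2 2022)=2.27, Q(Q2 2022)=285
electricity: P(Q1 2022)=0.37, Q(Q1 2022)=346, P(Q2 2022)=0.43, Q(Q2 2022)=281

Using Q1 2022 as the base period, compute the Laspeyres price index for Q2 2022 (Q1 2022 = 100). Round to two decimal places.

86.88

Laspeyres price index uses base-period quantities as weights.
ΣP(Q2 2022)·Q(Q1 2022) = 0.90×96 + 22.31×4 + 2.27×243 + 0.43×346 = 86.4 + 89.24 + 551.61 + 148.78 = 876.03
ΣP(Q1 2022)·Q(Q1 2022) = 1.04×96 + 24.40×4 + 2.81×243 + 0.37×346 = 99.84 + 97.6 + 682.83 + 128.02 = 1008.29
Index = 876.03 / 1008.29 × 100 = 86.8827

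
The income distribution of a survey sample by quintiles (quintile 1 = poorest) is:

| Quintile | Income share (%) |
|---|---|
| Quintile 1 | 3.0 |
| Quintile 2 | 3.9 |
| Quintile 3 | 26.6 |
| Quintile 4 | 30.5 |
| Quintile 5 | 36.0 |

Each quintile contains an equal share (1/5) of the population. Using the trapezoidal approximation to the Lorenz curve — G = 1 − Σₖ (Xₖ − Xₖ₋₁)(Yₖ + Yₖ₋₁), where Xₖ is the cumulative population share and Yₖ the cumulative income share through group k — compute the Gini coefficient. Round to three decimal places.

Cumulative income shares Yₖ: 0.0300, 0.0690, 0.3350, 0.6400, 1.0000
Σ (Xₖ−Xₖ₋₁)(Yₖ+Yₖ₋₁) = (1/5)(0.0300+0.0000) + (1/5)(0.0690+0.0300) + (1/5)(0.3350+0.0690) + (1/5)(0.6400+0.3350) + (1/5)(1.0000+0.6400)
  = 0.0060 + 0.0198 + 0.0808 + 0.1950 + 0.3280 = 0.6296
G = 1 − 0.6296 = 0.3704

0.370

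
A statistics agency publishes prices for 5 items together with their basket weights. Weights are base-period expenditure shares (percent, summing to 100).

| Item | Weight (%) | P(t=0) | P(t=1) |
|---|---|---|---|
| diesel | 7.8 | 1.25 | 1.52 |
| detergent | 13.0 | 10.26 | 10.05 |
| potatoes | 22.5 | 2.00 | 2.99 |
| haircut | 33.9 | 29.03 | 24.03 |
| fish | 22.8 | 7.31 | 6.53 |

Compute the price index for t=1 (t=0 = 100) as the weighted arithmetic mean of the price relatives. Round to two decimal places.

104.28

diesel: 7.8 × (1.52/1.25) = 7.8 × 1.216000 = 9.4848
detergent: 13.0 × (10.05/10.26) = 13.0 × 0.979532 = 12.7339
potatoes: 22.5 × (2.99/2.00) = 22.5 × 1.495000 = 33.6375
haircut: 33.9 × (24.03/29.03) = 33.9 × 0.827764 = 28.0612
fish: 22.8 × (6.53/7.31) = 22.8 × 0.893297 = 20.3672
Index = Σ wᵢ·(p₁ᵢ/p₀ᵢ) = 9.4848 + 12.7339 + 33.6375 + 28.0612 + 20.3672 = 104.2846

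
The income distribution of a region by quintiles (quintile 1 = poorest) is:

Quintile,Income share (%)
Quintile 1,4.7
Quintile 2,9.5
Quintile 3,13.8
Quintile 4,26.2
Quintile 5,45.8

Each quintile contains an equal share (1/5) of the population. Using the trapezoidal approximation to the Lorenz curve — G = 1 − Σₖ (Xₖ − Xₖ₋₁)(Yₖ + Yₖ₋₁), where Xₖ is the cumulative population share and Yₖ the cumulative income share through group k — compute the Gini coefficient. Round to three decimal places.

Cumulative income shares Yₖ: 0.0470, 0.1420, 0.2800, 0.5420, 1.0000
Σ (Xₖ−Xₖ₋₁)(Yₖ+Yₖ₋₁) = (1/5)(0.0470+0.0000) + (1/5)(0.1420+0.0470) + (1/5)(0.2800+0.1420) + (1/5)(0.5420+0.2800) + (1/5)(1.0000+0.5420)
  = 0.0094 + 0.0378 + 0.0844 + 0.1644 + 0.3084 = 0.6044
G = 1 − 0.6044 = 0.3956

0.396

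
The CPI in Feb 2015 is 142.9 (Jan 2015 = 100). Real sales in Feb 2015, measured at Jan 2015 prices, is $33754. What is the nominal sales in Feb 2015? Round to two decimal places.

Nominal = Real × (Index/100) = 33754 × (142.9/100)
        = 33754 × 1.429 = 48234.4660

48234.47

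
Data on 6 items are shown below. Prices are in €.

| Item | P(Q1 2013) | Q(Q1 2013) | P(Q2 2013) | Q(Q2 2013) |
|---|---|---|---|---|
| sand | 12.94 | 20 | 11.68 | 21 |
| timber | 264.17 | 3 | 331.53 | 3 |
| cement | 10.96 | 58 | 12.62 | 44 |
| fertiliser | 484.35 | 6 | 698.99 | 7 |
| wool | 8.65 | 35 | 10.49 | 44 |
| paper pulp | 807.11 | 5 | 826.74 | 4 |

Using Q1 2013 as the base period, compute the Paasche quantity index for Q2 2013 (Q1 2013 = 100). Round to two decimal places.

98.14

Paasche quantity index uses current-period prices as weights.
ΣP(Q2 2013)·Q(Q2 2013) = 11.68×21 + 331.53×3 + 12.62×44 + 698.99×7 + 10.49×44 + 826.74×4 = 245.28 + 994.59 + 555.28 + 4892.93 + 461.56 + 3306.96 = 10456.6
ΣP(Q2 2013)·Q(Q1 2013) = 11.68×20 + 331.53×3 + 12.62×58 + 698.99×6 + 10.49×35 + 826.74×5 = 233.6 + 994.59 + 731.96 + 4193.94 + 367.15 + 4133.7 = 10654.94
Index = 10456.6 / 10654.94 × 100 = 98.1385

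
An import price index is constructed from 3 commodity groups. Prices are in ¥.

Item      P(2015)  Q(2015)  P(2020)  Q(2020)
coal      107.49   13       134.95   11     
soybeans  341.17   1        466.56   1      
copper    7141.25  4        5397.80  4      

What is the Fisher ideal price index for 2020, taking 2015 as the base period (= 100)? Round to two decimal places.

78.41

Laspeyres component (base-period weights):
ΣP(2020)Q(2015) = 134.95×13 + 466.56×1 + 5397.80×4 = 1754.35 + 466.56 + 21591.2 = 23812.11
ΣP(2015)Q(2015) = 107.49×13 + 341.17×1 + 7141.25×4 = 1397.37 + 341.17 + 28565 = 30303.54
L = 23812.11 / 30303.54 × 100 = 78.5786
Paasche component (current-period weights):
ΣP(2020)Q(2020) = 134.95×11 + 466.56×1 + 5397.80×4 = 1484.45 + 466.56 + 21591.2 = 23542.21
ΣP(2015)Q(2020) = 107.49×11 + 341.17×1 + 7141.25×4 = 1182.39 + 341.17 + 28565 = 30088.56
P = 23542.21 / 30088.56 × 100 = 78.2431
Fisher = √(L × P) = √(78.5786 × 78.2431) = 78.4107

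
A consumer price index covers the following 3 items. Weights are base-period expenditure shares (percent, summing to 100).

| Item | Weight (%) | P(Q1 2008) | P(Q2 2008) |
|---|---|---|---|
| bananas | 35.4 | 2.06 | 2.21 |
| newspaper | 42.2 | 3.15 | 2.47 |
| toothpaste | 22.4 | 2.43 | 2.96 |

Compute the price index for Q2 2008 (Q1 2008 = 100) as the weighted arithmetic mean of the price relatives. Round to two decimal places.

bananas: 35.4 × (2.21/2.06) = 35.4 × 1.072816 = 37.9777
newspaper: 42.2 × (2.47/3.15) = 42.2 × 0.784127 = 33.0902
toothpaste: 22.4 × (2.96/2.43) = 22.4 × 1.218107 = 27.2856
Index = Σ wᵢ·(p₁ᵢ/p₀ᵢ) = 37.9777 + 33.0902 + 27.2856 = 98.3534

98.35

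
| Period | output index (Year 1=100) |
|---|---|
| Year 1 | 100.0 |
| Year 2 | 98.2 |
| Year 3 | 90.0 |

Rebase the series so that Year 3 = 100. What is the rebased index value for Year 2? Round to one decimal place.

109.1

Rebased(Year 2) = 98.2 / 90.0 × 100 = 109.1111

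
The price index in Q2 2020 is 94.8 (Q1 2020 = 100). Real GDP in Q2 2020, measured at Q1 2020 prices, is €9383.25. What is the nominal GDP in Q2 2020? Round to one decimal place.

8895.3

Nominal = Real × (Index/100) = 9383.25 × (94.8/100)
        = 9383.25 × 0.948 = 8895.3210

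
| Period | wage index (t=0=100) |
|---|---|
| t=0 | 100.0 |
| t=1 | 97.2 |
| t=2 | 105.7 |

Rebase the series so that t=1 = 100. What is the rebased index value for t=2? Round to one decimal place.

108.7

Rebased(t=2) = 105.7 / 97.2 × 100 = 108.7449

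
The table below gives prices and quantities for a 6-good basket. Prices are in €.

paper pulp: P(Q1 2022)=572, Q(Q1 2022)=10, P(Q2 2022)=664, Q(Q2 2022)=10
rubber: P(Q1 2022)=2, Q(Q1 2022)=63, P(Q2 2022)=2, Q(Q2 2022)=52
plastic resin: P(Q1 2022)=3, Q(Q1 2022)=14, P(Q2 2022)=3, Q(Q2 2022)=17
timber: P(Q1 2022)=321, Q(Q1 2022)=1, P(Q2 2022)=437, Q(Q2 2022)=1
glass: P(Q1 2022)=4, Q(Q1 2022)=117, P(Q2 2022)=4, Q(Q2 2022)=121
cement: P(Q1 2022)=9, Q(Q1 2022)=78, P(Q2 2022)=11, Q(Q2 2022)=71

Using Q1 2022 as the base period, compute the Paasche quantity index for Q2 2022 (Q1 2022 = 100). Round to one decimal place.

99.1

Paasche quantity index uses current-period prices as weights.
ΣP(Q2 2022)·Q(Q2 2022) = 664×10 + 2×52 + 3×17 + 437×1 + 4×121 + 11×71 = 6640 + 104 + 51 + 437 + 484 + 781 = 8497
ΣP(Q2 2022)·Q(Q1 2022) = 664×10 + 2×63 + 3×14 + 437×1 + 4×117 + 11×78 = 6640 + 126 + 42 + 437 + 468 + 858 = 8571
Index = 8497 / 8571 × 100 = 99.1366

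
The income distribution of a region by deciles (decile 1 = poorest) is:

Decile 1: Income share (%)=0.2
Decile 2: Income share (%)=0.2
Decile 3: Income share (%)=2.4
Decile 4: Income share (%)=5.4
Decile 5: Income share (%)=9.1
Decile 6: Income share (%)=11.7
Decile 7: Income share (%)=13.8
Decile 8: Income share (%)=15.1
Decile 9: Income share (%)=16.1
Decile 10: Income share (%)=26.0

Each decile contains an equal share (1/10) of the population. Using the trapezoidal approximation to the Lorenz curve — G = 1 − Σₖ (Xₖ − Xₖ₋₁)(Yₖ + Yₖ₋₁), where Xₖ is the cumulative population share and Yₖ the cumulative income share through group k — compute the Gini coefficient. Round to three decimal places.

Cumulative income shares Yₖ: 0.0020, 0.0040, 0.0280, 0.0820, 0.1730, 0.2900, 0.4280, 0.5790, 0.7400, 1.0000
Σ (Xₖ−Xₖ₋₁)(Yₖ+Yₖ₋₁) = (1/10)(0.0020+0.0000) + (1/10)(0.0040+0.0020) + (1/10)(0.0280+0.0040) + (1/10)(0.0820+0.0280) + (1/10)(0.1730+0.0820) + (1/10)(0.2900+0.1730) + (1/10)(0.4280+0.2900) + (1/10)(0.5790+0.4280) + (1/10)(0.7400+0.5790) + (1/10)(1.0000+0.7400)
  = 0.0002 + 0.0006 + 0.0032 + 0.0110 + 0.0255 + 0.0463 + 0.0718 + 0.1007 + 0.1319 + 0.1740 = 0.5652
G = 1 − 0.5652 = 0.4348

0.435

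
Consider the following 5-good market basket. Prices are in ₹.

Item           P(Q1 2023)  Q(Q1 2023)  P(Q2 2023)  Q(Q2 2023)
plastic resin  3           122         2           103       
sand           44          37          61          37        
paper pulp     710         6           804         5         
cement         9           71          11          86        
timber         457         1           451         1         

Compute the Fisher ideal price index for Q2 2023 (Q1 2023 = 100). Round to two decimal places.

116.86

Laspeyres component (base-period weights):
ΣP(Q2 2023)Q(Q1 2023) = 2×122 + 61×37 + 804×6 + 11×71 + 451×1 = 244 + 2257 + 4824 + 781 + 451 = 8557
ΣP(Q1 2023)Q(Q1 2023) = 3×122 + 44×37 + 710×6 + 9×71 + 457×1 = 366 + 1628 + 4260 + 639 + 457 = 7350
L = 8557 / 7350 × 100 = 116.4218
Paasche component (current-period weights):
ΣP(Q2 2023)Q(Q2 2023) = 2×103 + 61×37 + 804×5 + 11×86 + 451×1 = 206 + 2257 + 4020 + 946 + 451 = 7880
ΣP(Q1 2023)Q(Q2 2023) = 3×103 + 44×37 + 710×5 + 9×86 + 457×1 = 309 + 1628 + 3550 + 774 + 457 = 6718
P = 7880 / 6718 × 100 = 117.2968
Fisher = √(L × P) = √(116.4218 × 117.2968) = 116.8585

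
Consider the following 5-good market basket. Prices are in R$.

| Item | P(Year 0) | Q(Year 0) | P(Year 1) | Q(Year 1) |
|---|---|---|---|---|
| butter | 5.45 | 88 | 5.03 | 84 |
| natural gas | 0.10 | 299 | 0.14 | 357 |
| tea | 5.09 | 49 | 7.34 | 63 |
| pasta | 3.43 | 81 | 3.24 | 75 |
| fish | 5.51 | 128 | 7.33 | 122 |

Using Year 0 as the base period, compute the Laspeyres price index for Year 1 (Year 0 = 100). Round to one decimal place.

Laspeyres price index uses base-period quantities as weights.
ΣP(Year 1)·Q(Year 0) = 5.03×88 + 0.14×299 + 7.34×49 + 3.24×81 + 7.33×128 = 442.64 + 41.86 + 359.66 + 262.44 + 938.24 = 2044.84
ΣP(Year 0)·Q(Year 0) = 5.45×88 + 0.10×299 + 5.09×49 + 3.43×81 + 5.51×128 = 479.6 + 29.9 + 249.41 + 277.83 + 705.28 = 1742.02
Index = 2044.84 / 1742.02 × 100 = 117.3833

117.4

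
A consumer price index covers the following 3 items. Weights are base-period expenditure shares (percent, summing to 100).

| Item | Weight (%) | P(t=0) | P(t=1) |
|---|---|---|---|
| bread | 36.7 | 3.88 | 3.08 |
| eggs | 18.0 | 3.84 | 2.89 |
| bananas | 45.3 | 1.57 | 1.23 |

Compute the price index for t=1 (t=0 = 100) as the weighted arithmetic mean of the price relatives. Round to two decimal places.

78.17

bread: 36.7 × (3.08/3.88) = 36.7 × 0.793814 = 29.1330
eggs: 18.0 × (2.89/3.84) = 18.0 × 0.752604 = 13.5469
bananas: 45.3 × (1.23/1.57) = 45.3 × 0.783439 = 35.4898
Index = Σ wᵢ·(p₁ᵢ/p₀ᵢ) = 29.1330 + 13.5469 + 35.4898 = 78.1697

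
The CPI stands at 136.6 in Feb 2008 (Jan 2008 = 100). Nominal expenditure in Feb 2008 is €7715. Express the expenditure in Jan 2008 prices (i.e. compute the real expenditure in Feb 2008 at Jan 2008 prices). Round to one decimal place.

5647.9

Real = Nominal ÷ (Index/100) = 7715 ÷ (136.6/100)
     = 7715 ÷ 1.366 = 5647.8770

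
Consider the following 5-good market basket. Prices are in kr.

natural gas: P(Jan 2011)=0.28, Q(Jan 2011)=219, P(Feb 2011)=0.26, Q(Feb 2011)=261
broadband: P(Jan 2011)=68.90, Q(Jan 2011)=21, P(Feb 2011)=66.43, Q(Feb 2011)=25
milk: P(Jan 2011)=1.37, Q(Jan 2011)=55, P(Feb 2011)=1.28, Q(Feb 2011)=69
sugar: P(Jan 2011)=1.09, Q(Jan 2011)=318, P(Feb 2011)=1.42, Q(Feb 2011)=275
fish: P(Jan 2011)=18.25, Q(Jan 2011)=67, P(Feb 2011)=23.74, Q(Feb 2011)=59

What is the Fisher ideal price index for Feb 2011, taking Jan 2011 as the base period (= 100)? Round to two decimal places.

Laspeyres component (base-period weights):
ΣP(Feb 2011)Q(Jan 2011) = 0.26×219 + 66.43×21 + 1.28×55 + 1.42×318 + 23.74×67 = 56.94 + 1395.03 + 70.4 + 451.56 + 1590.58 = 3564.51
ΣP(Jan 2011)Q(Jan 2011) = 0.28×219 + 68.90×21 + 1.37×55 + 1.09×318 + 18.25×67 = 61.32 + 1446.9 + 75.35 + 346.62 + 1222.75 = 3152.94
L = 3564.51 / 3152.94 × 100 = 113.0535
Paasche component (current-period weights):
ΣP(Feb 2011)Q(Feb 2011) = 0.26×261 + 66.43×25 + 1.28×69 + 1.42×275 + 23.74×59 = 67.86 + 1660.75 + 88.32 + 390.5 + 1400.66 = 3608.09
ΣP(Jan 2011)Q(Feb 2011) = 0.28×261 + 68.90×25 + 1.37×69 + 1.09×275 + 18.25×59 = 73.08 + 1722.5 + 94.53 + 299.75 + 1076.75 = 3266.61
P = 3608.09 / 3266.61 × 100 = 110.4537
Fisher = √(L × P) = √(113.0535 × 110.4537) = 111.7460

111.75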